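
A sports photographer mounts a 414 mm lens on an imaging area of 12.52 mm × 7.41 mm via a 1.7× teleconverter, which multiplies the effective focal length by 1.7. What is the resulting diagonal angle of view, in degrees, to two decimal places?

1.18°

Effective focal length f = 414 × 1.7 = 703.8 mm.
Sensor diagonal = √(12.52² + 7.41²) = √211.6585 ≈ 14.5485 mm.
α = 2·arctan(14.548 / (2 × 703.8)) = 2·arctan(0.01034) ≈ 1.1843°.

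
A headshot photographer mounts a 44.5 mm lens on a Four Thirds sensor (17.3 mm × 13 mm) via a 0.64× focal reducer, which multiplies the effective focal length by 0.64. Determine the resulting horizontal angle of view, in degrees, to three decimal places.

33.789°

Effective focal length f = 44.5 × 0.64 = 28.48 mm.
α = 2·arctan(17.3 / (2 × 28.48)) = 2·arctan(0.30372) ≈ 33.7894°.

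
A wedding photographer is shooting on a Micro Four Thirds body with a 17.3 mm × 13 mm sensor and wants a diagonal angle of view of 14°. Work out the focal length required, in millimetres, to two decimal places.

88.12 mm

Sensor diagonal = √(17.3² + 13²) = √468.2900 ≈ 21.6400 mm.
From α = 2·arctan(d/2f) we get f = d / (2·tan(α/2)).
With d = 21.6400 mm and α/2 = 7°, tan(α/2) ≈ 0.12278, so f ≈ 21.6400 / 0.24557 ≈ 88.1219 mm.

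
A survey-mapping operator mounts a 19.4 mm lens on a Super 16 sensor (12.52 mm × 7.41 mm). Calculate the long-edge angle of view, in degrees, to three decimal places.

35.768°

Angle of view α = 2·arctan(w/2f) with w = 12.52 mm and f = 19.4 mm.
w/2f = 0.32268; arctan(0.32268) ≈ 17.8839°, so α ≈ 35.7677°.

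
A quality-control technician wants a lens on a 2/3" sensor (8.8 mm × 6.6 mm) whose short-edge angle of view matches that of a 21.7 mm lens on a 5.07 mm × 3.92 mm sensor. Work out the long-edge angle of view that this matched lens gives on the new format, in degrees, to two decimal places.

13.73°

Equal short-edge AOV ⇒ f₂ = f₁ · 6.6/3.92 = 21.7 × 1.68367 ≈ 36.5357 mm.
Long-edge AOV on the new format = 2·arctan(8.8 / (2 × 36.5357)) = 2·arctan(0.12043) ≈ 13.7341°.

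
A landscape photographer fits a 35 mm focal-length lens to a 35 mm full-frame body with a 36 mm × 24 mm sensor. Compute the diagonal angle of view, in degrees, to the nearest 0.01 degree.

Sensor diagonal = √(36² + 24²) = √1872.0000 ≈ 43.2666 mm.
Angle of view α = 2·arctan(d/2f) with d = 43.2666 mm and f = 35 mm.
d/2f = 0.61809; arctan(0.61809) ≈ 31.7200°, so α ≈ 63.4400°.

63.44°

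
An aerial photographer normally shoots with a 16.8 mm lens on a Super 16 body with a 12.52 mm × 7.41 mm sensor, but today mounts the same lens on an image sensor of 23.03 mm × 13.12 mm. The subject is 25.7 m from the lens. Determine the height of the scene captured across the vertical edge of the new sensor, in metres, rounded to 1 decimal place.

20.1 m

The focal length stays 16.8 mm; the relevant sensor dimension is now h = 13.12 mm. Object distance dₒ = 25.7 m = 25700 mm.
Thin-lens field height W = h·(dₒ − f)/f = 13.12 × (25700 − 16.8)/16.8 ≈ 20057.356 mm = 20.0574 m.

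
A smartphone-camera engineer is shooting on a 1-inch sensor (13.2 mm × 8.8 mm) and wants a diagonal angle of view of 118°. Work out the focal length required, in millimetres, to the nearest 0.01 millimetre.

Sensor diagonal = √(13.2² + 8.8²) = √251.6800 ≈ 15.8644 mm.
From α = 2·arctan(d/2f) we get f = d / (2·tan(α/2)).
With d = 15.8644 mm and α/2 = 59°, tan(α/2) ≈ 1.66428, so f ≈ 15.8644 / 3.32856 ≈ 4.7662 mm.

4.77 mm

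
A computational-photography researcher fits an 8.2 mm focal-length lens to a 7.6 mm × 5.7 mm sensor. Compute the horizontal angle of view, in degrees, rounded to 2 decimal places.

49.73°

Angle of view α = 2·arctan(w/2f) with w = 7.6 mm and f = 8.2 mm.
w/2f = 0.46341; arctan(0.46341) ≈ 24.8637°, so α ≈ 49.7274°.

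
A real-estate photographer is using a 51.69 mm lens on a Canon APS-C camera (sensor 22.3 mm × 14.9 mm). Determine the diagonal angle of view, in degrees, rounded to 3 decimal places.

Sensor diagonal = √(22.3² + 14.9²) = √719.3000 ≈ 26.8198 mm.
Angle of view α = 2·arctan(d/2f) with d = 26.8198 mm and f = 51.69 mm.
d/2f = 0.25943; arctan(0.25943) ≈ 14.5436°, so α ≈ 29.0871°.

29.087°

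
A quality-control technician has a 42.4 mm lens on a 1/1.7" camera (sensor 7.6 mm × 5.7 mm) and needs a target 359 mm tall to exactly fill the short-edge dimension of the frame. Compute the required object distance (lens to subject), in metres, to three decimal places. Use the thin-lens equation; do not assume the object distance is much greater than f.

2.713 m

Magnification m = h/W = dᵢ/dₒ; combined with 1/f = 1/dₒ + 1/dᵢ this gives dₒ = f·(1 + W/h).
dₒ = 42.4 mm × (1 + 359/5.7) = 42.4 × 63.9825 ≈ 2712.856 mm = 2.71286 m.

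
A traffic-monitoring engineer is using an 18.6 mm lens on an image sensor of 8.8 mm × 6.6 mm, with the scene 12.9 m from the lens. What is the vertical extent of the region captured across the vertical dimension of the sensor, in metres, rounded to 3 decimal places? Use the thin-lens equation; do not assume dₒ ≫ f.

4.571 m

dₒ: 12.9 m = 12900 mm.
Similar triangles through the lens centre give W/dₒ = h/dᵢ; with 1/f = 1/dₒ + 1/dᵢ this gives W = h·(dₒ − f)/f.
W = 6.6 mm × (12900 − 18.6) / 18.6 = 6.6 × 692.5484 ≈ 4570.819 mm = 4.57082 m.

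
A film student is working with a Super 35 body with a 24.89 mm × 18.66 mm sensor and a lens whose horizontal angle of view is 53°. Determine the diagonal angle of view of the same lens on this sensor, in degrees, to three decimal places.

From the horizontal AOV: f = 24.89 / (2·tan(26.5°)) = 24.89 / 0.99716 ≈ 24.9608 mm.
Sensor diagonal = √(24.89² + 18.66²) = √967.7077 ≈ 31.1080 mm.
Diagonal AOV = 2·arctan(31.1080 / (2 × 24.9608)) = 2·arctan(0.62314) ≈ 63.8571°.

63.857°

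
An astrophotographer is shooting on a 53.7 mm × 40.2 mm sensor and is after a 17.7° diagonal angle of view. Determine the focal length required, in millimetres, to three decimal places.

215.412 mm

Sensor diagonal = √(53.7² + 40.2²) = √4499.7300 ≈ 67.0800 mm.
From α = 2·arctan(d/2f) we get f = d / (2·tan(α/2)).
With d = 67.0800 mm and α/2 = 8.85°, tan(α/2) ≈ 0.15570, so f ≈ 67.0800 / 0.31140 ≈ 215.4117 mm.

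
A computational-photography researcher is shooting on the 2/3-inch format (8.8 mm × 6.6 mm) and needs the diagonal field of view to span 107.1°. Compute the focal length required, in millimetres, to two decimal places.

4.06 mm

Sensor diagonal = √(8.8² + 6.6²) = √121.0000 ≈ 11.0000 mm.
From α = 2·arctan(d/2f) we get f = d / (2·tan(α/2)).
With d = 11.0000 mm and α/2 = 53.55°, tan(α/2) ≈ 1.35389, so f ≈ 11.0000 / 2.70778 ≈ 4.0624 mm.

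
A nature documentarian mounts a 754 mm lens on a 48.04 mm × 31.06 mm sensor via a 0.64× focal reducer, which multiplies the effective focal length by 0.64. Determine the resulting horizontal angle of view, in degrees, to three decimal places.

5.699°

Effective focal length f = 754 × 0.64 = 482.56 mm.
α = 2·arctan(48.04 / (2 × 482.56)) = 2·arctan(0.04978) ≈ 5.6992°.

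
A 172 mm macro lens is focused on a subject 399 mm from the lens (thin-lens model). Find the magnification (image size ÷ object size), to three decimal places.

Thin lens: 1/f = 1/dₒ + 1/dᵢ → 1/dᵢ = 1/172 − 1/399 = 0.0033077 mm⁻¹, so dᵢ ≈ 302.3260 mm.
Magnification m = dᵢ/dₒ = 302.3260/399 ≈ 0.75771.

0.758×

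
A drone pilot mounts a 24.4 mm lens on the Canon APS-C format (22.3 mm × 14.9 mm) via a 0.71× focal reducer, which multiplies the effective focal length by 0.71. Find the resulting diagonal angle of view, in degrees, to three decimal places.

75.484°

Effective focal length f = 24.4 × 0.71 = 17.324 mm.
Sensor diagonal = √(22.3² + 14.9²) = √719.3000 ≈ 26.8198 mm.
α = 2·arctan(26.820 / (2 × 17.324)) = 2·arctan(0.77406) ≈ 75.4843°.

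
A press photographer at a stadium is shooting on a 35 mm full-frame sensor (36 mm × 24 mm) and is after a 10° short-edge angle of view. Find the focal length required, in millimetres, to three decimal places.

From α = 2·arctan(h/2f) we get f = h / (2·tan(α/2)).
With h = 24 mm and α/2 = 5°, tan(α/2) ≈ 0.08749, so f ≈ 24 / 0.17498 ≈ 137.1606 mm.

137.161 mm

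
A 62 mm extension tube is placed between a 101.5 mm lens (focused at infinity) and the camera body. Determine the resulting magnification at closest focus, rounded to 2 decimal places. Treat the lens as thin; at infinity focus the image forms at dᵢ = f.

The tube moves the image plane from f to f + e, so dᵢ = 101.5 + 62 = 163.5 mm. Focus is achieved when 1/f = 1/dₒ + 1/dᵢ, giving dₒ = 1/(1/f − 1/(f+e)).
Magnification m = dᵢ/dₒ = (f+e)·(1/f − 1/(f+e)) = e/f = 62/101.5 ≈ 0.6108.

0.61×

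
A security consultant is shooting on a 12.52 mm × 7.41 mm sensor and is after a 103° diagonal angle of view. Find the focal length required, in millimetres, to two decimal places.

5.79 mm

Sensor diagonal = √(12.52² + 7.41²) = √211.6585 ≈ 14.5485 mm.
From α = 2·arctan(d/2f) we get f = d / (2·tan(α/2)).
With d = 14.5485 mm and α/2 = 51.5°, tan(α/2) ≈ 1.25717, so f ≈ 14.5485 / 2.51434 ≈ 5.7862 mm.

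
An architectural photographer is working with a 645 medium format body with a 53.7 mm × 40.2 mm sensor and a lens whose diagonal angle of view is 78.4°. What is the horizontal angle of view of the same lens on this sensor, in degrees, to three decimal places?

66.281°

Sensor diagonal = √(53.7² + 40.2²) = √4499.7300 ≈ 67.0800 mm.
From the diagonal AOV: f = 67.0800 / (2·tan(39.2°)) = 67.0800 / 1.63116 ≈ 41.1241 mm.
Horizontal AOV = 2·arctan(53.7 / (2 × 41.1241)) = 2·arctan(0.65290) ≈ 66.2812°.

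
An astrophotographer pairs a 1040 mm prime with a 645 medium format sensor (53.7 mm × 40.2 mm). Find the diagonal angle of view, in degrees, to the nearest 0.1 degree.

Sensor diagonal = √(53.7² + 40.2²) = √4499.7300 ≈ 67.0800 mm.
Angle of view α = 2·arctan(d/2f) with d = 67.0800 mm and f = 1040 mm.
d/2f = 0.03225; arctan(0.03225) ≈ 1.8471°, so α ≈ 3.6943°.

3.7°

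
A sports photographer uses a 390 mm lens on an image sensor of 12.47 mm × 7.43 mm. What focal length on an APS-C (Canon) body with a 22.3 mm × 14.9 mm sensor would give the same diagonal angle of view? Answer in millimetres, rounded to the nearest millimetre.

721 mm

Sensor diagonal = √(12.47² + 7.43²) = √210.7058 ≈ 14.5157 mm.
Sensor diagonal = √(22.3² + 14.9²) = √719.3000 ≈ 26.8198 mm.
Equal angle of view means equal diagonal/f ratio, so f₂ = f₁ · (diagonal₂/diagonal₁) = 390 × 26.8198/14.5157.
f₂ = 390 × 1.84764 ≈ 720.579 mm.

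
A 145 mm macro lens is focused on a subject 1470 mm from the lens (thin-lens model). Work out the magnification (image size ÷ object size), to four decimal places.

0.1094×

Thin lens: 1/f = 1/dₒ + 1/dᵢ → 1/dᵢ = 1/145 − 1/1470 = 0.0062163 mm⁻¹, so dᵢ ≈ 160.8679 mm.
Magnification m = dᵢ/dₒ = 160.8679/1470 ≈ 0.10943.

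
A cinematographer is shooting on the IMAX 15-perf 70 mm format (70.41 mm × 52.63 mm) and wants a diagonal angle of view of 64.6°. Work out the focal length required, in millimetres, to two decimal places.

Sensor diagonal = √(70.41² + 52.63²) = √7727.4850 ≈ 87.9061 mm.
From α = 2·arctan(d/2f) we get f = d / (2·tan(α/2)).
With d = 87.9061 mm and α/2 = 32.3°, tan(α/2) ≈ 0.63217, so f ≈ 87.9061 / 1.26435 ≈ 69.5269 mm.

69.53 mm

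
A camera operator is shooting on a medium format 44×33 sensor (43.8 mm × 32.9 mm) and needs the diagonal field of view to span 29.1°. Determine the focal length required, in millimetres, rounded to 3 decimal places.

105.529 mm

Sensor diagonal = √(43.8² + 32.9²) = √3000.8500 ≈ 54.7800 mm.
From α = 2·arctan(d/2f) we get f = d / (2·tan(α/2)).
With d = 54.7800 mm and α/2 = 14.55°, tan(α/2) ≈ 0.25955, so f ≈ 54.7800 / 0.51910 ≈ 105.5293 mm.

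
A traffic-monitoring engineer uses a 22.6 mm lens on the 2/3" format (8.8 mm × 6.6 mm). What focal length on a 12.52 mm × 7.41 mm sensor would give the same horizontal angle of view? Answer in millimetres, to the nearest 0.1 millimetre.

32.2 mm

Equal angle of view means equal width/f ratio, so f₂ = f₁ · (width₂/width₁) = 22.6 × 12.52/8.8.
f₂ = 22.6 × 1.42273 ≈ 32.154 mm.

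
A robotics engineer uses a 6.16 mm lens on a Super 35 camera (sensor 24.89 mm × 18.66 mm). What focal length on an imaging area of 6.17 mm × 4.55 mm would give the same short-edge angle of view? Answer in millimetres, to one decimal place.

1.5 mm

Equal angle of view means equal height/f ratio, so f₂ = f₁ · (height₂/height₁) = 6.16 × 4.55/18.66.
f₂ = 6.16 × 0.24384 ≈ 1.502 mm.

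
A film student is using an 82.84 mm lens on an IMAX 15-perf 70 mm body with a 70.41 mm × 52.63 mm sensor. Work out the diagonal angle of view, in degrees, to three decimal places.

55.899°

Sensor diagonal = √(70.41² + 52.63²) = √7727.4850 ≈ 87.9061 mm.
Angle of view α = 2·arctan(d/2f) with d = 87.9061 mm and f = 82.84 mm.
d/2f = 0.53058; arctan(0.53058) ≈ 27.9494°, so α ≈ 55.8988°.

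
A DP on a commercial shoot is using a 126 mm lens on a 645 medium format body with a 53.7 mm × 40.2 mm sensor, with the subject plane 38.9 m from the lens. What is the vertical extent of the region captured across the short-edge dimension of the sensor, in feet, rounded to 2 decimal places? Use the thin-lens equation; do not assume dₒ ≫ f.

dₒ: 38.9 m = 38900 mm.
Similar triangles through the lens centre give W/dₒ = h/dᵢ; with 1/f = 1/dₒ + 1/dᵢ this gives W = h·(dₒ − f)/f.
W = 40.2 mm × (38900 − 126) / 126 = 40.2 × 307.7302 ≈ 12370.752 mm = 12370.752/304.8 ft = 40.5865 ft.

40.59 ft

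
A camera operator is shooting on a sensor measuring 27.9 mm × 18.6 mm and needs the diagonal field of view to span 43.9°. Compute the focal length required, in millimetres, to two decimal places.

Sensor diagonal = √(27.9² + 18.6²) = √1124.3700 ≈ 33.5316 mm.
From α = 2·arctan(d/2f) we get f = d / (2·tan(α/2)).
With d = 33.5316 mm and α/2 = 21.95°, tan(α/2) ≈ 0.40301, so f ≈ 33.5316 / 0.80602 ≈ 41.6013 mm.

41.60 mm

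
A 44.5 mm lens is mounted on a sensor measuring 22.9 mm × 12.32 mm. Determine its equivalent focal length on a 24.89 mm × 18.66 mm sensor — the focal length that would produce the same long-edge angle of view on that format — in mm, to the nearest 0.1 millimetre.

48.4 mm

Equal angle of view means equal width/f ratio, so f₂ = f₁ · (width₂/width₁) = 44.5 × 24.89/22.9.
f₂ = 44.5 × 1.08690 ≈ 48.367 mm.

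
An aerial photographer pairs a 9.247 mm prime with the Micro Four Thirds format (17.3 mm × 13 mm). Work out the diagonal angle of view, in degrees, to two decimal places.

Sensor diagonal = √(17.3² + 13²) = √468.2900 ≈ 21.6400 mm.
Angle of view α = 2·arctan(d/2f) with d = 21.6400 mm and f = 9.247 mm.
d/2f = 1.17011; arctan(1.17011) ≈ 49.4821°, so α ≈ 98.9642°.

98.96°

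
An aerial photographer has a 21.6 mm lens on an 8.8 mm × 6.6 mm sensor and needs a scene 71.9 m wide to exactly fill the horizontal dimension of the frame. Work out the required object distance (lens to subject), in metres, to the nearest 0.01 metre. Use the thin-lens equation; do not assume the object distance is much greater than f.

W: 71.9 m = 71900 mm.
Magnification m = w/W = dᵢ/dₒ; combined with 1/f = 1/dₒ + 1/dᵢ this gives dₒ = f·(1 + W/w).
dₒ = 21.6 mm × (1 + 71900/8.8) = 21.6 × 8171.4545 ≈ 176503.418 mm = 176.503 m.

176.50 m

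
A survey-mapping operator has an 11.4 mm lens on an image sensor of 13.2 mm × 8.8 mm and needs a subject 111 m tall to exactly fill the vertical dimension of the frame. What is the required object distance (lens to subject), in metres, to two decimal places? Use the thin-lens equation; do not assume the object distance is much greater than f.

W: 111 m = 111000 mm.
Magnification m = h/W = dᵢ/dₒ; combined with 1/f = 1/dₒ + 1/dᵢ this gives dₒ = f·(1 + W/h).
dₒ = 11.4 mm × (1 + 111000/8.8) = 11.4 × 12614.6364 ≈ 143806.855 mm = 143.807 m.

143.81 m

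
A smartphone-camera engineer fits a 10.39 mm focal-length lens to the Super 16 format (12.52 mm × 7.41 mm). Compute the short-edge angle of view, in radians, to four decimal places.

0.6851 rad

Angle of view α = 2·arctan(h/2f) with h = 7.41 mm and f = 10.39 mm.
h/2f = 0.35659; arctan(0.35659) ≈ 0.3425 rad, so α ≈ 0.6851 rad.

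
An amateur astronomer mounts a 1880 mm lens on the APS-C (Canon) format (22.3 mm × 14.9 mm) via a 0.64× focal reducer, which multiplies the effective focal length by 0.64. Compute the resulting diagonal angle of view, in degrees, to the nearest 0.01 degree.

1.28°

Effective focal length f = 1880 × 0.64 = 1203.2 mm.
Sensor diagonal = √(22.3² + 14.9²) = √719.3000 ≈ 26.8198 mm.
α = 2·arctan(26.820 / (2 × 1203.2)) = 2·arctan(0.01115) ≈ 1.2771°.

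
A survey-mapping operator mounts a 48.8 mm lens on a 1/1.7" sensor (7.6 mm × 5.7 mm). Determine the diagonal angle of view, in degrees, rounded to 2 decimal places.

Sensor diagonal = √(7.6² + 5.7²) = √90.2500 ≈ 9.5000 mm.
Angle of view α = 2·arctan(d/2f) with d = 9.5000 mm and f = 48.8 mm.
d/2f = 0.09734; arctan(0.09734) ≈ 5.5594°, so α ≈ 11.1189°.

11.12°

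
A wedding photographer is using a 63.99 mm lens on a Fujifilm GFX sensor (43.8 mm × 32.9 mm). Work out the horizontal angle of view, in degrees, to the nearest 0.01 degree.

37.79°

Angle of view α = 2·arctan(w/2f) with w = 43.8 mm and f = 63.99 mm.
w/2f = 0.34224; arctan(0.34224) ≈ 18.8930°, so α ≈ 37.7861°.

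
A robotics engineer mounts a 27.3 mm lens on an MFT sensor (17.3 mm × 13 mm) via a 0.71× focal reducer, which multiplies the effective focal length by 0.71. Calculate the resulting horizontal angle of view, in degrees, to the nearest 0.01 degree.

48.10°

Effective focal length f = 27.3 × 0.71 = 19.383 mm.
α = 2·arctan(17.3 / (2 × 19.383)) = 2·arctan(0.44627) ≈ 48.0993°.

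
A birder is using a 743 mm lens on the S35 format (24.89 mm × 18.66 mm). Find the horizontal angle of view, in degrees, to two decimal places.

1.92°

Angle of view α = 2·arctan(w/2f) with w = 24.89 mm and f = 743 mm.
w/2f = 0.01675; arctan(0.01675) ≈ 0.9596°, so α ≈ 1.9192°.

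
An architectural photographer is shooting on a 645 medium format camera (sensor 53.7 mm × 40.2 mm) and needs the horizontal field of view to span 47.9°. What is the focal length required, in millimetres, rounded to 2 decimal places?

60.45 mm

From α = 2·arctan(w/2f) we get f = w / (2·tan(α/2)).
With w = 53.7 mm and α/2 = 23.95°, tan(α/2) ≈ 0.44418, so f ≈ 53.7 / 0.88837 ≈ 60.4480 mm.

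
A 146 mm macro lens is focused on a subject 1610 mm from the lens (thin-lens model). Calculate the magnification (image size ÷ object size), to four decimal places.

Thin lens: 1/f = 1/dₒ + 1/dᵢ → 1/dᵢ = 1/146 − 1/1610 = 0.0062282 mm⁻¹, so dᵢ ≈ 160.5601 mm.
Magnification m = dᵢ/dₒ = 160.5601/1610 ≈ 0.09973.

0.0997×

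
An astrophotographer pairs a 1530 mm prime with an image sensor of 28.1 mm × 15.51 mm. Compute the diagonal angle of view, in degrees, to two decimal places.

Sensor diagonal = √(28.1² + 15.51²) = √1030.1701 ≈ 32.0963 mm.
Angle of view α = 2·arctan(d/2f) with d = 32.0963 mm and f = 1530 mm.
d/2f = 0.01049; arctan(0.01049) ≈ 0.6010°, so α ≈ 1.2019°.

1.20°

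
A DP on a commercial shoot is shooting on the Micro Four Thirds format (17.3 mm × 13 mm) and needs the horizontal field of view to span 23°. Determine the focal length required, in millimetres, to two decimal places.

From α = 2·arctan(w/2f) we get f = w / (2·tan(α/2)).
With w = 17.3 mm and α/2 = 11.5°, tan(α/2) ≈ 0.20345, so f ≈ 17.3 / 0.40690 ≈ 42.5161 mm.

42.52 mm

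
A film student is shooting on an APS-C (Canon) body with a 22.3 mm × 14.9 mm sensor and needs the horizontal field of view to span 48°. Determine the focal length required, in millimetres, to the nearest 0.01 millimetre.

From α = 2·arctan(w/2f) we get f = w / (2·tan(α/2)).
With w = 22.3 mm and α/2 = 24°, tan(α/2) ≈ 0.44523, so f ≈ 22.3 / 0.89046 ≈ 25.0433 mm.

25.04 mm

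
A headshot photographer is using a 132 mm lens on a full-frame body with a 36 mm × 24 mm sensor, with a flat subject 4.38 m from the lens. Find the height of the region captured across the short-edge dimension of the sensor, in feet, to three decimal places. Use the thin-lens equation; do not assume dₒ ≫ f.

2.534 ft

dₒ: 4.38 m = 4380 mm.
Similar triangles through the lens centre give W/dₒ = h/dᵢ; with 1/f = 1/dₒ + 1/dᵢ this gives W = h·(dₒ − f)/f.
W = 24 mm × (4380 − 132) / 132 = 24 × 32.1818 ≈ 772.364 mm = 772.364/304.8 ft = 2.534 ft.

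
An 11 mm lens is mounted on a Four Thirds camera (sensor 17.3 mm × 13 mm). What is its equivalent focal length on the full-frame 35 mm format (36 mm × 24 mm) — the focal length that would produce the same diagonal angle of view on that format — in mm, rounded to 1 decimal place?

22.0 mm

Sensor diagonal = √(17.3² + 13²) = √468.2900 ≈ 21.6400 mm.
Sensor diagonal = √(36² + 24²) = √1872.0000 ≈ 43.2666 mm.
Equal angle of view means equal diagonal/f ratio, so f₂ = f₁ · (diagonal₂/diagonal₁) = 11 × 43.2666/21.6400.
f₂ = 11 × 1.99938 ≈ 21.993 mm.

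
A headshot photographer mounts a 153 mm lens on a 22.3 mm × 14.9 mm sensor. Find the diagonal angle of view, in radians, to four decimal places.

Sensor diagonal = √(22.3² + 14.9²) = √719.3000 ≈ 26.8198 mm.
Angle of view α = 2·arctan(d/2f) with d = 26.8198 mm and f = 153 mm.
d/2f = 0.08765; arctan(0.08765) ≈ 0.0874 rad, so α ≈ 0.1748 rad.

0.1748 rad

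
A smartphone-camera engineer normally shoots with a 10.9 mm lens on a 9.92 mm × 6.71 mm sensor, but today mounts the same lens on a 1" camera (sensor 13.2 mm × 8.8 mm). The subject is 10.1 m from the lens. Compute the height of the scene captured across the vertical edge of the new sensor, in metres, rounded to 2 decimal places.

8.15 m

The focal length stays 10.9 mm; the relevant sensor dimension is now h = 8.8 mm. Object distance dₒ = 10.1 m = 10100 mm.
Thin-lens field height W = h·(dₒ − f)/f = 8.8 × (10100 − 10.9)/10.9 ≈ 8145.328 mm = 8.14533 m.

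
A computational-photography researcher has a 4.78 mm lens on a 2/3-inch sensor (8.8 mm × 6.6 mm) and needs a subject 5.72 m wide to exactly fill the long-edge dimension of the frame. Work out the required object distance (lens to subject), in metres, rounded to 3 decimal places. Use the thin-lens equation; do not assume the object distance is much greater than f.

W: 5.72 m = 5720 mm.
Magnification m = w/W = dᵢ/dₒ; combined with 1/f = 1/dₒ + 1/dᵢ this gives dₒ = f·(1 + W/w).
dₒ = 4.78 mm × (1 + 5720/8.8) = 4.78 × 651.0000 ≈ 3111.780 mm = 3.11178 m.

3.112 m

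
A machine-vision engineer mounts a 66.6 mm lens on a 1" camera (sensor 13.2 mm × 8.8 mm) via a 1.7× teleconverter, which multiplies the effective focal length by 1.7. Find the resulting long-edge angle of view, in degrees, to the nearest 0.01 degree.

6.67°

Effective focal length f = 66.6 × 1.7 = 113.22 mm.
α = 2·arctan(13.2 / (2 × 113.22)) = 2·arctan(0.05829) ≈ 6.6724°.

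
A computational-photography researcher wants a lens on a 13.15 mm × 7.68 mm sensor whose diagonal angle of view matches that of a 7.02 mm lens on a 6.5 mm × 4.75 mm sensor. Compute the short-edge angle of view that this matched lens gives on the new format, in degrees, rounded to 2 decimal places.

32.26°

Sensor diagonal = √(6.5² + 4.75²) = √64.8125 ≈ 8.0506 mm.
Sensor diagonal = √(13.15² + 7.68²) = √231.9049 ≈ 15.2284 mm.
Equal diagonal AOV ⇒ f₂ = f₁ · 15.2284/8.0506 = 7.02 × 1.89158 ≈ 13.2789 mm.
Short-edge AOV on the new format = 2·arctan(7.68 / (2 × 13.2789)) = 2·arctan(0.28918) ≈ 32.2576°.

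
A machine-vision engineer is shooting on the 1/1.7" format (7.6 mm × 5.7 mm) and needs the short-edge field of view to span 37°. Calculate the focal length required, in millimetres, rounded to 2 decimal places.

8.52 mm

From α = 2·arctan(h/2f) we get f = h / (2·tan(α/2)).
With h = 5.7 mm and α/2 = 18.5°, tan(α/2) ≈ 0.33460, so f ≈ 5.7 / 0.66919 ≈ 8.5178 mm.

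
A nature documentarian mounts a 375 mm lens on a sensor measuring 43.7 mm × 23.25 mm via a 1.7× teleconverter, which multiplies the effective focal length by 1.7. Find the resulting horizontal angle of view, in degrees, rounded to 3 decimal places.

Effective focal length f = 375 × 1.7 = 637.5 mm.
α = 2·arctan(43.7 / (2 × 637.5)) = 2·arctan(0.03427) ≈ 3.9260°.

3.926°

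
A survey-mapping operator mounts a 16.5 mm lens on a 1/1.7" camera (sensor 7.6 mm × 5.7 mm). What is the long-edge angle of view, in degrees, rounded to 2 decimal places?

Angle of view α = 2·arctan(w/2f) with w = 7.6 mm and f = 16.5 mm.
w/2f = 0.23030; arctan(0.23030) ≈ 12.9693°, so α ≈ 25.9385°.

25.94°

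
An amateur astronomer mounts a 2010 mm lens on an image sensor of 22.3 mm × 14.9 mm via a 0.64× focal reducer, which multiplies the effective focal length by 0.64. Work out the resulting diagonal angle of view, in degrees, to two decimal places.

Effective focal length f = 2010 × 0.64 = 1286.4 mm.
Sensor diagonal = √(22.3² + 14.9²) = √719.3000 ≈ 26.8198 mm.
α = 2·arctan(26.820 / (2 × 1286.4)) = 2·arctan(0.01042) ≈ 1.1945°.

1.19°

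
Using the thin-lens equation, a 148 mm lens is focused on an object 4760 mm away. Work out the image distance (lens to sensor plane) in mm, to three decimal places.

152.749 mm

1/dᵢ = 1/f − 1/dₒ = 1/148 − 1/4760 = 0.0065467 mm⁻¹.
dᵢ = 1/0.0065467 ≈ 152.7493 mm.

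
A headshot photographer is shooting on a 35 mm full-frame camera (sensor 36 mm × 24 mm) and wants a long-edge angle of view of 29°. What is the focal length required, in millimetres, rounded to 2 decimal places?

69.60 mm

From α = 2·arctan(w/2f) we get f = w / (2·tan(α/2)).
With w = 36 mm and α/2 = 14.5°, tan(α/2) ≈ 0.25862, so f ≈ 36 / 0.51724 ≈ 69.6008 mm.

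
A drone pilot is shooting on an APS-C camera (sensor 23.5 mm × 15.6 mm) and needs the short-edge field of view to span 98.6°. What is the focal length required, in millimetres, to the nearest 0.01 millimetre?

6.71 mm

From α = 2·arctan(h/2f) we get f = h / (2·tan(α/2)).
With h = 15.6 mm and α/2 = 49.3°, tan(α/2) ≈ 1.16261, so f ≈ 15.6 / 2.32521 ≈ 6.7091 mm.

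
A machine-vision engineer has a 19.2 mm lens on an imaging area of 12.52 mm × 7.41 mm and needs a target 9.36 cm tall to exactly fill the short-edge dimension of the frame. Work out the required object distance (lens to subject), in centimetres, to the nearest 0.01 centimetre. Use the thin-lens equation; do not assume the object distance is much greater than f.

26.17 cm

W: 9.36 cm = 93.6 mm.
Magnification m = h/W = dᵢ/dₒ; combined with 1/f = 1/dₒ + 1/dᵢ this gives dₒ = f·(1 + W/h).
dₒ = 19.2 mm × (1 + 93.6/7.41) = 19.2 × 13.6316 ≈ 261.726 mm = 26.1726 cm.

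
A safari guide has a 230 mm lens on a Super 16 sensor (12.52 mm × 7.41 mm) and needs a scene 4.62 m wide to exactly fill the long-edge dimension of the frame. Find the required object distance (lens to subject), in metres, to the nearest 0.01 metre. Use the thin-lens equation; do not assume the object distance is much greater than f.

W: 4.62 m = 4620 mm.
Magnification m = w/W = dᵢ/dₒ; combined with 1/f = 1/dₒ + 1/dᵢ this gives dₒ = f·(1 + W/w).
dₒ = 230 mm × (1 + 4620/12.52) = 230 × 370.0096 ≈ 85102.204 mm = 85.1022 m.

85.10 m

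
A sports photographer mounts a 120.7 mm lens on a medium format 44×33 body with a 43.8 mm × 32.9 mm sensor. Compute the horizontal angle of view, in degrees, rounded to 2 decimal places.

Angle of view α = 2·arctan(w/2f) with w = 43.8 mm and f = 120.7 mm.
w/2f = 0.18144; arctan(0.18144) ≈ 10.2840°, so α ≈ 20.5679°.

20.57°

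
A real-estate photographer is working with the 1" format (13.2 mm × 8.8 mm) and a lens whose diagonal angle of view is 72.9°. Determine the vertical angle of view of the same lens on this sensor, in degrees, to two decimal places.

Sensor diagonal = √(13.2² + 8.8²) = √251.6800 ≈ 15.8644 mm.
From the diagonal AOV: f = 15.8644 / (2·tan(36.45°)) = 15.8644 / 1.47722 ≈ 10.7394 mm.
Vertical AOV = 2·arctan(8.8 / (2 × 10.7394)) = 2·arctan(0.40971) ≈ 44.5586°.

44.56°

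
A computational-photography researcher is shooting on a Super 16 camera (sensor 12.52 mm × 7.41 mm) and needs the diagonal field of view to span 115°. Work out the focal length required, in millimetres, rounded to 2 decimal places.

Sensor diagonal = √(12.52² + 7.41²) = √211.6585 ≈ 14.5485 mm.
From α = 2·arctan(d/2f) we get f = d / (2·tan(α/2)).
With d = 14.5485 mm and α/2 = 57.5°, tan(α/2) ≈ 1.56969, so f ≈ 14.5485 / 3.13937 ≈ 4.6342 mm.

4.63 mm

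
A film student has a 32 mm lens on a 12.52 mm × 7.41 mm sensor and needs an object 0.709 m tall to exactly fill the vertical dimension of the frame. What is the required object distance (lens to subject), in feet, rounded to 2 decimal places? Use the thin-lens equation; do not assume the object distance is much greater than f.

W: 0.709 m = 709 mm.
Magnification m = h/W = dᵢ/dₒ; combined with 1/f = 1/dₒ + 1/dᵢ this gives dₒ = f·(1 + W/h).
dₒ = 32 mm × (1 + 709/7.41) = 32 × 96.6815 ≈ 3093.808 mm = 3093.808/304.8 ft = 10.1503 ft.

10.15 ft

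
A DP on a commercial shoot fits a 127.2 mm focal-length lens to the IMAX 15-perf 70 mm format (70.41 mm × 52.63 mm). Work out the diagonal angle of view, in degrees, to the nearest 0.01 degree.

Sensor diagonal = √(70.41² + 52.63²) = √7727.4850 ≈ 87.9061 mm.
Angle of view α = 2·arctan(d/2f) with d = 87.9061 mm and f = 127.2 mm.
d/2f = 0.34554; arctan(0.34554) ≈ 19.0622°, so α ≈ 38.1245°.

38.12°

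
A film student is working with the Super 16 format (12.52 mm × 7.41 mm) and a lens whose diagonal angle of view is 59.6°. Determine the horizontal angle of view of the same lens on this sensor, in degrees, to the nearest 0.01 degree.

Sensor diagonal = √(12.52² + 7.41²) = √211.6585 ≈ 14.5485 mm.
From the diagonal AOV: f = 14.5485 / (2·tan(29.8°)) = 14.5485 / 1.14541 ≈ 12.7015 mm.
Horizontal AOV = 2·arctan(12.52 / (2 × 12.7015)) = 2·arctan(0.49285) ≈ 52.4731°.

52.47°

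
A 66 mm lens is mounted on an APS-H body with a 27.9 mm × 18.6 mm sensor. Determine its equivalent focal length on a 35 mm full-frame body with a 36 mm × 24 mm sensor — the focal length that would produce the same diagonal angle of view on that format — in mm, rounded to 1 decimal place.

Sensor diagonal = √(27.9² + 18.6²) = √1124.3700 ≈ 33.5316 mm.
Sensor diagonal = √(36² + 24²) = √1872.0000 ≈ 43.2666 mm.
Equal angle of view means equal diagonal/f ratio, so f₂ = f₁ · (diagonal₂/diagonal₁) = 66 × 43.2666/33.5316.
f₂ = 66 × 1.29032 ≈ 85.161 mm.

85.2 mm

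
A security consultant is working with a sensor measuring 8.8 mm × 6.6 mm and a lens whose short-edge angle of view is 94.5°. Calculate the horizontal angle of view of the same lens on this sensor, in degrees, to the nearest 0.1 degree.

From the short-edge AOV: f = 6.6 / (2·tan(47.25°)) = 6.6 / 2.16359 ≈ 3.0505 mm.
Horizontal AOV = 2·arctan(8.8 / (2 × 3.0505)) = 2·arctan(1.44239) ≈ 110.5334°.

110.5°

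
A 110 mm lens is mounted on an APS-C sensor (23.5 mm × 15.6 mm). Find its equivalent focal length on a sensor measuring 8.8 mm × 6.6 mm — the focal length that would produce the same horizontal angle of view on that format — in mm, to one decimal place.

Equal angle of view means equal width/f ratio, so f₂ = f₁ · (width₂/width₁) = 110 × 8.8/23.5.
f₂ = 110 × 0.37447 ≈ 41.191 mm.

41.2 mm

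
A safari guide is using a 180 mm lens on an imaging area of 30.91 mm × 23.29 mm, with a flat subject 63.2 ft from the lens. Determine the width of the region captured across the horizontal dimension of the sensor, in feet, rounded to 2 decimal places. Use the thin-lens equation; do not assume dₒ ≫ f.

dₒ: 63.2 ft × 304.8 mm/ft = 19263.36 mm.
Similar triangles through the lens centre give W/dₒ = w/dᵢ; with 1/f = 1/dₒ + 1/dᵢ this gives W = w·(dₒ − f)/f.
W = 30.91 mm × (19263.4 − 180) / 180 = 30.91 × 106.0187 ≈ 3277.037 mm = 3277.037/304.8 ft = 10.7514 ft.

10.75 ft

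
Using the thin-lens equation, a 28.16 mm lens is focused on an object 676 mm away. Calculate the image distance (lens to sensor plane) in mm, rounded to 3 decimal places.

1/dᵢ = 1/f − 1/dₒ = 1/28.16 − 1/676 = 0.0340321 mm⁻¹.
dᵢ = 1/0.0340321 ≈ 29.3840 mm.

29.384 mm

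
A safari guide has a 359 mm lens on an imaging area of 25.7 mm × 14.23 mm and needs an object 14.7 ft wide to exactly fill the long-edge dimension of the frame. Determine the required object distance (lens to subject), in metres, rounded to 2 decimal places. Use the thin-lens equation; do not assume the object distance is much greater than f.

62.95 m

W: 14.7 ft × 304.8 mm/ft = 4480.56 mm.
Magnification m = w/W = dᵢ/dₒ; combined with 1/f = 1/dₒ + 1/dᵢ this gives dₒ = f·(1 + W/w).
dₒ = 359 mm × (1 + 4480.56/25.7) = 359 × 175.3409 ≈ 62947.365 mm = 62.9474 m.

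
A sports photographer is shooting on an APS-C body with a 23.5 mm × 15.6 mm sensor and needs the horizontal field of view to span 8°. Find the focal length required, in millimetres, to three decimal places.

From α = 2·arctan(w/2f) we get f = w / (2·tan(α/2)).
With w = 23.5 mm and α/2 = 4°, tan(α/2) ≈ 0.06993, so f ≈ 23.5 / 0.13985 ≈ 168.0328 mm.

168.033 mm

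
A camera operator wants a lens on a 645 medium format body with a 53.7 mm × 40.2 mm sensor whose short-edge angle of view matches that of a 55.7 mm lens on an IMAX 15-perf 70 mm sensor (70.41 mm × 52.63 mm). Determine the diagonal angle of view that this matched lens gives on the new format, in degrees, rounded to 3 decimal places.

Equal short-edge AOV ⇒ f₂ = f₁ · 40.2/52.63 = 55.7 × 0.76382 ≈ 42.5449 mm.
Sensor diagonal = √(53.7² + 40.2²) = √4499.7300 ≈ 67.0800 mm.
Diagonal AOV on the new format = 2·arctan(67.0800 / (2 × 42.5449)) = 2·arctan(0.78834) ≈ 76.5005°.

76.500°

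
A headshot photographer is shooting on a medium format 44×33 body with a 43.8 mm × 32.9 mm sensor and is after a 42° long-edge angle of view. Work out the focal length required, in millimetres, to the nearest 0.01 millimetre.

From α = 2·arctan(w/2f) we get f = w / (2·tan(α/2)).
With w = 43.8 mm and α/2 = 21°, tan(α/2) ≈ 0.38386, so f ≈ 43.8 / 0.76773 ≈ 57.0515 mm.

57.05 mm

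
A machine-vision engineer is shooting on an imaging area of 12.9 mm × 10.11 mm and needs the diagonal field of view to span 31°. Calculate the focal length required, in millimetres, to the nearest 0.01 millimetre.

29.55 mm

Sensor diagonal = √(12.9² + 10.11²) = √268.6221 ≈ 16.3897 mm.
From α = 2·arctan(d/2f) we get f = d / (2·tan(α/2)).
With d = 16.3897 mm and α/2 = 15.5°, tan(α/2) ≈ 0.27732, so f ≈ 16.3897 / 0.55465 ≈ 29.5497 mm.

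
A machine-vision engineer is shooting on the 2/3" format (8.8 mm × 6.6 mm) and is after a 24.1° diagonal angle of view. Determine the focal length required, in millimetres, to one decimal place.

Sensor diagonal = √(8.8² + 6.6²) = √121.0000 ≈ 11.0000 mm.
From α = 2·arctan(d/2f) we get f = d / (2·tan(α/2)).
With d = 11.0000 mm and α/2 = 12.05°, tan(α/2) ≈ 0.21347, so f ≈ 11.0000 / 0.42694 ≈ 25.7649 mm.

25.8 mm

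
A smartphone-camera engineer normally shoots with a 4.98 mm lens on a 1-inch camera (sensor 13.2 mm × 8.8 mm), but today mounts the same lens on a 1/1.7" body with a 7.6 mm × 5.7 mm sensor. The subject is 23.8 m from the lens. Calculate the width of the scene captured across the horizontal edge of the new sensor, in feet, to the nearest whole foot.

The focal length stays 4.98 mm; the relevant sensor dimension is now w = 7.6 mm. Object distance dₒ = 23.8 m = 23800 mm.
Thin-lens field width W = w·(dₒ − f)/f = 7.6 × (23800 − 4.98)/4.98 ≈ 36313.685 mm = 36313.685/304.8 ft = 119.139 ft.

119 ft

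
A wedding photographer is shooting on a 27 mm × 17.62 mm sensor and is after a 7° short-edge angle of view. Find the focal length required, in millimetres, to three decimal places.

144.042 mm

From α = 2·arctan(h/2f) we get f = h / (2·tan(α/2)).
With h = 17.62 mm and α/2 = 3.5°, tan(α/2) ≈ 0.06116, so f ≈ 17.62 / 0.12233 ≈ 144.0422 mm.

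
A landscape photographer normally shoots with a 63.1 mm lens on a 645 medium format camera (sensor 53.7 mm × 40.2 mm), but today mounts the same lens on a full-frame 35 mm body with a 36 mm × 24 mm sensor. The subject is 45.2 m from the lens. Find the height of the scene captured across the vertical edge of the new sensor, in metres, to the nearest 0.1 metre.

The focal length stays 63.1 mm; the relevant sensor dimension is now h = 24 mm. Object distance dₒ = 45.2 m = 45200 mm.
Thin-lens field height W = h·(dₒ − f)/f = 24 × (45200 − 63.1)/63.1 ≈ 17167.759 mm = 17.1678 m.

17.2 m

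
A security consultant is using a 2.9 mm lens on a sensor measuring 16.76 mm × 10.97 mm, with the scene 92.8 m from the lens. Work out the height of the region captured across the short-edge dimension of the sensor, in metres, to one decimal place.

dₒ: 92.8 m = 92800 mm.
Similar triangles through the lens centre give W/dₒ = h/dᵢ; with 1/f = 1/dₒ + 1/dᵢ this gives W = h·(dₒ − f)/f.
W = 10.97 mm × (92800 − 2.9) / 2.9 = 10.97 × 31999.0000 ≈ 351029.030 mm = 351.029 m.

351.0 m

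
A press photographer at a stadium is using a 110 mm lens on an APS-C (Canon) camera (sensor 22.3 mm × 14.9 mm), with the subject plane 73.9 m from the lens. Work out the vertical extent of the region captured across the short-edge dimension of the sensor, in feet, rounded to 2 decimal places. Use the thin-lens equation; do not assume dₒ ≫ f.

dₒ: 73.9 m = 73900 mm.
Similar triangles through the lens centre give W/dₒ = h/dᵢ; with 1/f = 1/dₒ + 1/dᵢ this gives W = h·(dₒ − f)/f.
W = 14.9 mm × (73900 − 110) / 110 = 14.9 × 670.8182 ≈ 9995.191 mm = 9995.191/304.8 ft = 32.7926 ft.

32.79 ft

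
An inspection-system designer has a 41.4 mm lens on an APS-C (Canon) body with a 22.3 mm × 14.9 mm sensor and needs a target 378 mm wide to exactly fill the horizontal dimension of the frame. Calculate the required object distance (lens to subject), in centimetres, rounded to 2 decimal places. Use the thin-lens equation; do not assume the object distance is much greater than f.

Magnification m = w/W = dᵢ/dₒ; combined with 1/f = 1/dₒ + 1/dᵢ this gives dₒ = f·(1 + W/w).
dₒ = 41.4 mm × (1 + 378/22.3) = 41.4 × 17.9507 ≈ 743.158 mm = 74.3158 cm.

74.32 cm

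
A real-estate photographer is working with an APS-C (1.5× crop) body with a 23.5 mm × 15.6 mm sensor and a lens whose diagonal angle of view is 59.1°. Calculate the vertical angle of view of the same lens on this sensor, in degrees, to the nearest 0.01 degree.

34.82°

Sensor diagonal = √(23.5² + 15.6²) = √795.6100 ≈ 28.2066 mm.
From the diagonal AOV: f = 28.2066 / (2·tan(29.55°)) = 28.2066 / 1.13385 ≈ 24.8768 mm.
Vertical AOV = 2·arctan(15.6 / (2 × 24.8768)) = 2·arctan(0.31355) ≈ 34.8171°.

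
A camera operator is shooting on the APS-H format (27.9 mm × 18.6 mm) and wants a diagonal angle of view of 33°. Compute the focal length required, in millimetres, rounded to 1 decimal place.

56.6 mm

Sensor diagonal = √(27.9² + 18.6²) = √1124.3700 ≈ 33.5316 mm.
From α = 2·arctan(d/2f) we get f = d / (2·tan(α/2)).
With d = 33.5316 mm and α/2 = 16.5°, tan(α/2) ≈ 0.29621, so f ≈ 33.5316 / 0.59243 ≈ 56.6004 mm.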